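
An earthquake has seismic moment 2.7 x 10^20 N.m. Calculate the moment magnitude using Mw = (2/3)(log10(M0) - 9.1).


log10(M0) = log10(2.7 x 10^20) = 20.4314
Mw = 2/3 * (20.4314 - 9.1)
= 2/3 * 11.3314
= 7.55

7.55


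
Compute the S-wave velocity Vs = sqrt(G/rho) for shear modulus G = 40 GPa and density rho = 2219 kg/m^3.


Convert G to Pa: G = 40e9 Pa
Compute G/rho = 40e9 / 2219 = 18026137.9
Vs = sqrt(18026137.9) = 4245.72 m/s

4245.72


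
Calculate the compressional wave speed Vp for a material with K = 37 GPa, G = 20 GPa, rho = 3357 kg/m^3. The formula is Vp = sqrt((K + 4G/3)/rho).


First compute the effective modulus:
K + 4G/3 = 37e9 + 4*20e9/3 = 63666666666.67 Pa
Then divide by density:
63666666666.67 / 3357 = 18965346.0431 Pa/(kg/m^3)
Take the square root:
Vp = sqrt(18965346.0431) = 4354.92 m/s

4354.92


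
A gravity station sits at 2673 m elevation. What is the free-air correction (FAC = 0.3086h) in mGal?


FAC = 0.3086 * h
= 0.3086 * 2673
= 824.8878 mGal

824.8878


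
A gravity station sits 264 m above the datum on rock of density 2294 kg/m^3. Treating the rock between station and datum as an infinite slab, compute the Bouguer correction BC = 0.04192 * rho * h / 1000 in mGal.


BC = 0.04192 * rho * h / 1000
= 0.04192 * 2294 * 264 / 1000
= 25.3874 mGal

25.3874


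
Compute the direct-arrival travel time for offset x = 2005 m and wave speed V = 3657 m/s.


t = x / V
= 2005 / 3657
= 0.5483 s

0.5483


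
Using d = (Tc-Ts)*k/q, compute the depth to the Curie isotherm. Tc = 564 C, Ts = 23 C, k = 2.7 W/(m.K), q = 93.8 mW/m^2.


T_Curie - T_surf = 564 - 23 = 541 C
Convert q to W/m^2: 93.8 mW/m^2 = 0.0938 W/m^2
d = 541 * 2.7 / 0.0938 = 15572.49 m

15572.49


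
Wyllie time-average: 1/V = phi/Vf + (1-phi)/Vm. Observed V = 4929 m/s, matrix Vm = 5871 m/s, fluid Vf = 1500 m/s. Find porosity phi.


1/V - 1/Vm = 1/4929 - 1/5871 = 3.255e-05
1/Vf - 1/Vm = 1/1500 - 1/5871 = 0.00049634
phi = 3.255e-05 / 0.00049634 = 0.0656

0.0656


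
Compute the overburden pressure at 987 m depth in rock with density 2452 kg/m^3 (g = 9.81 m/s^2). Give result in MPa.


P = rho * g * z / 1e6
= 2452 * 9.81 * 987 / 1e6
= 23741416.44 / 1e6
= 23.7414 MPa

23.7414


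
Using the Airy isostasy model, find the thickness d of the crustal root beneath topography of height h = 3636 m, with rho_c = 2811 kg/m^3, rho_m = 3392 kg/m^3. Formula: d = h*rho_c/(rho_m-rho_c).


rho_m - rho_c = 3392 - 2811 = 581
d = 3636 * 2811 / 581
= 10220796 / 581
= 17591.73 m

17591.73


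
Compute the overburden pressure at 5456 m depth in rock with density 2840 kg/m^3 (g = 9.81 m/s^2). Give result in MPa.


P = rho * g * z / 1e6
= 2840 * 9.81 * 5456 / 1e6
= 152006342.4 / 1e6
= 152.0063 MPa

152.0063


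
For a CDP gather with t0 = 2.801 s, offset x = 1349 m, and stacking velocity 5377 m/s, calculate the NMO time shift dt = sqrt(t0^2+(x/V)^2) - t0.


x/Vnmo = 1349/5377 = 0.250883
(x/Vnmo)^2 = 0.062942
t0^2 = 7.845601
sqrt(7.845601 + 0.062942) = 2.812213
dt = 2.812213 - 2.801 = 0.011213

0.011213


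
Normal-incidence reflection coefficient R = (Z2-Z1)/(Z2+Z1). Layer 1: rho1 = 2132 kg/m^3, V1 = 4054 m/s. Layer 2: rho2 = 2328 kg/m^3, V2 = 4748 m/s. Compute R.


Z1 = 2132 * 4054 = 8643128
Z2 = 2328 * 4748 = 11053344
R = (11053344 - 8643128) / (11053344 + 8643128) = 2410216 / 19696472 = 0.1224

0.1224


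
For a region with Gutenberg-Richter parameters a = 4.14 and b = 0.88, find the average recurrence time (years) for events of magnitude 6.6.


log10(N) = 4.14 - 0.88*6.6 = -1.668
N = 10^-1.668 = 0.021478
T = 1/N = 1/0.021478 = 46.5586 years

46.5586


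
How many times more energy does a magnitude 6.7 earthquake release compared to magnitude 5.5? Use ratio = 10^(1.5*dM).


M2 - M1 = 6.7 - 5.5 = 1.2
1.5 * 1.2 = 1.8
ratio = 10^1.8 = 63.1

63.1


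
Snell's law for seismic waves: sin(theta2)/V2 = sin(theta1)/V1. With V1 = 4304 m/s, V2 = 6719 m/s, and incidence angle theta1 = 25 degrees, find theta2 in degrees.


sin(theta1) = sin(25 deg) = 0.422618
sin(theta2) = V2/V1 * sin(theta1) = 6719/4304 * 0.422618 = 0.659752
theta2 = arcsin(0.659752) = 41.281 degrees

41.281


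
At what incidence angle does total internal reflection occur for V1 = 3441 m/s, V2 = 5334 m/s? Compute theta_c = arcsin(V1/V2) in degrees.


V1/V2 = 3441/5334 = 0.645107
theta_c = arcsin(0.645107) = 40.1737 degrees

40.1737


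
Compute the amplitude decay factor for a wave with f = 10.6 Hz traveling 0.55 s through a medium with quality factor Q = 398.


pi*f*t/Q = pi*10.6*0.55/398 = 0.046019
A/A0 = exp(-0.046019) = 0.955024

0.955024


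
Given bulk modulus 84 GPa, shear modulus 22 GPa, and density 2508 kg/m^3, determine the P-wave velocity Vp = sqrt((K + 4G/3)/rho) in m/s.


First compute the effective modulus:
K + 4G/3 = 84e9 + 4*22e9/3 = 113333333333.33 Pa
Then divide by density:
113333333333.33 / 2508 = 45188729.3993 Pa/(kg/m^3)
Take the square root:
Vp = sqrt(45188729.3993) = 6722.26 m/s

6722.26


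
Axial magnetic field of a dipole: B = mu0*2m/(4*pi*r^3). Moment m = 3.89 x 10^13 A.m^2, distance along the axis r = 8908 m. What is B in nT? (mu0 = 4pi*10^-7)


m = 3.89 x 10^13 = 38900000000000 A.m^2
2m = 77800000000000 A.m^2
r^3 = 8908^3 = 706871749312
B = (4pi*10^-7) * 77800000000000 / (4*pi * 706871749312) * 1e9
= 97766363.379714 / 8882812378674.98 * 1e9
= 11006.2398 nT

11006.2398


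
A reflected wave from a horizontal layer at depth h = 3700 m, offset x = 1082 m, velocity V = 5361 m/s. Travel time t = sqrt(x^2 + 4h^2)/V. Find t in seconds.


x^2 + 4h^2 = 1082^2 + 4*3700^2 = 1170724 + 54760000 = 55930724
sqrt(55930724) = 7478.6846
t = 7478.6846 / 5361 = 1.395 s

1.395


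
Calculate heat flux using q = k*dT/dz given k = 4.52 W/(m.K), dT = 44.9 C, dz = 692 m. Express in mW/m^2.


q = k * dT / dz * 1000
= 4.52 * 44.9 / 692 * 1000
= 0.293277 * 1000
= 293.2775 mW/m^2

293.2775


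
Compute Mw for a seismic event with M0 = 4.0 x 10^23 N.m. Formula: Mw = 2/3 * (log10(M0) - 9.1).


log10(M0) = log10(4.0 x 10^23) = 23.6021
Mw = 2/3 * (23.6021 - 9.1)
= 2/3 * 14.5021
= 9.67

9.67


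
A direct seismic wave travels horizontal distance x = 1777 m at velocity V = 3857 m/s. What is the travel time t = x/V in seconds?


t = x / V
= 1777 / 3857
= 0.4607 s

0.4607


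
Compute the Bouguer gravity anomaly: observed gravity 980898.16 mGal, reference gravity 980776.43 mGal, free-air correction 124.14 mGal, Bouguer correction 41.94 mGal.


BA = g_obs - g_ref + FAC - BC
= 980898.16 - 980776.43 + 124.14 - 41.94
= 203.93 mGal

203.93


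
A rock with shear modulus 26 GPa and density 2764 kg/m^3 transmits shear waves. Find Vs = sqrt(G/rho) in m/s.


Convert G to Pa: G = 26e9 Pa
Compute G/rho = 26e9 / 2764 = 9406657.0188
Vs = sqrt(9406657.0188) = 3067.03 m/s

3067.03


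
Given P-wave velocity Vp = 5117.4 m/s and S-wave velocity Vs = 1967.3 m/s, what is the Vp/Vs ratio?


Vp/Vs = 5117.4 / 1967.3
= 2.6012

2.6012


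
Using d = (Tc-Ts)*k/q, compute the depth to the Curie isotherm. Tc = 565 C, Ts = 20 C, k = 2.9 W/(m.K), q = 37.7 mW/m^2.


T_Curie - T_surf = 565 - 20 = 545 C
Convert q to W/m^2: 37.7 mW/m^2 = 0.0377 W/m^2
d = 545 * 2.9 / 0.0377 = 41923.08 m

41923.08


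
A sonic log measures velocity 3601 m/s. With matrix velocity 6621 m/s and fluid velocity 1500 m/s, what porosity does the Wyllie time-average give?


1/V - 1/Vm = 1/3601 - 1/6621 = 0.00012667
1/Vf - 1/Vm = 1/1500 - 1/6621 = 0.00051563
phi = 0.00012667 / 0.00051563 = 0.2457

0.2457


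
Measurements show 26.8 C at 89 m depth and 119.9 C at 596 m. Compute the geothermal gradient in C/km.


dT = 119.9 - 26.8 = 93.1 C
dz = 596 - 89 = 507 m
gradient = dT/dz * 1000 = 93.1/507 * 1000 = 183.6292 C/km

183.6292


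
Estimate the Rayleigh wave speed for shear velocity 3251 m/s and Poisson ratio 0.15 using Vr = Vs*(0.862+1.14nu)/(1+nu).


Numerator factor = 0.862 + 1.14*0.15 = 1.033
Denominator = 1 + 0.15 = 1.15
Vr = 3251 * 1.033 / 1.15 = 2920.25 m/s

2920.25


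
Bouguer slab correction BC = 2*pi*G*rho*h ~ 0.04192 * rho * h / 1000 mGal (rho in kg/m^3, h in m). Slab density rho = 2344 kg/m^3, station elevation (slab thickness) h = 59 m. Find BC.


BC = 0.04192 * rho * h / 1000
= 0.04192 * 2344 * 59 / 1000
= 5.7974 mGal

5.7974


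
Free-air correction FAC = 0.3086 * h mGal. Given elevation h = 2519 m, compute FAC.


FAC = 0.3086 * h
= 0.3086 * 2519
= 777.3634 mGal

777.3634


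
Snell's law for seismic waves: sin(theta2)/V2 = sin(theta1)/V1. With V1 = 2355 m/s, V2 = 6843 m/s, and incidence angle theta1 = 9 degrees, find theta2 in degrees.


sin(theta1) = sin(9 deg) = 0.156434
sin(theta2) = V2/V1 * sin(theta1) = 6843/2355 * 0.156434 = 0.454557
theta2 = arcsin(0.454557) = 27.0364 degrees

27.0364


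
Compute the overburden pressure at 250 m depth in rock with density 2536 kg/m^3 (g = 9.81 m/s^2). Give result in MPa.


P = rho * g * z / 1e6
= 2536 * 9.81 * 250 / 1e6
= 6219540.0 / 1e6
= 6.2195 MPa

6.2195


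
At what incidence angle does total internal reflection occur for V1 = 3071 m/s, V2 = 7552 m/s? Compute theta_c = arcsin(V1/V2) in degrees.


V1/V2 = 3071/7552 = 0.406647
theta_c = arcsin(0.406647) = 23.9944 degrees

23.9944


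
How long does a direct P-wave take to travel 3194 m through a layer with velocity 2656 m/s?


t = x / V
= 3194 / 2656
= 1.2026 s

1.2026


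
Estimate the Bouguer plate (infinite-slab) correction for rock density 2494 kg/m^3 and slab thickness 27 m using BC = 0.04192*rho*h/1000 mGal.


BC = 0.04192 * rho * h / 1000
= 0.04192 * 2494 * 27 / 1000
= 2.8228 mGal

2.8228


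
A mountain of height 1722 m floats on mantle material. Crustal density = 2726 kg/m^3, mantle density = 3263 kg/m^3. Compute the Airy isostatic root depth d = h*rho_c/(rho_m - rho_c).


rho_m - rho_c = 3263 - 2726 = 537
d = 1722 * 2726 / 537
= 4694172 / 537
= 8741.47 m

8741.47


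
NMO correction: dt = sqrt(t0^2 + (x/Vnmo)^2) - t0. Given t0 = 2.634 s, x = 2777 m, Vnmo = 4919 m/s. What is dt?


x/Vnmo = 2777/4919 = 0.564546
(x/Vnmo)^2 = 0.318712
t0^2 = 6.937956
sqrt(6.937956 + 0.318712) = 2.69382
dt = 2.69382 - 2.634 = 0.05982

0.05982


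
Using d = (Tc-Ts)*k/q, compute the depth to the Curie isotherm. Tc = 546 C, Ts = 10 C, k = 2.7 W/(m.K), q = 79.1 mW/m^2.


T_Curie - T_surf = 546 - 10 = 536 C
Convert q to W/m^2: 79.1 mW/m^2 = 0.0791 W/m^2
d = 536 * 2.7 / 0.0791 = 18295.83 m

18295.83


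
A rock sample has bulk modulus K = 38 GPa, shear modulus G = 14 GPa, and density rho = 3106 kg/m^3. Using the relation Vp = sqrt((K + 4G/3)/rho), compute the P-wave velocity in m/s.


First compute the effective modulus:
K + 4G/3 = 38e9 + 4*14e9/3 = 56666666666.67 Pa
Then divide by density:
56666666666.67 / 3106 = 18244258.4246 Pa/(kg/m^3)
Take the square root:
Vp = sqrt(18244258.4246) = 4271.33 m/s

4271.33


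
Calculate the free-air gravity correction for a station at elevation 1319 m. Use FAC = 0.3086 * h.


FAC = 0.3086 * h
= 0.3086 * 1319
= 407.0434 mGal

407.0434


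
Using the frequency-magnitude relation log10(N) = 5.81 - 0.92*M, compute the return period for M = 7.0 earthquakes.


log10(N) = 5.81 - 0.92*7.0 = -0.63
N = 10^-0.63 = 0.234423
T = 1/N = 1/0.234423 = 4.2658 years

4.2658


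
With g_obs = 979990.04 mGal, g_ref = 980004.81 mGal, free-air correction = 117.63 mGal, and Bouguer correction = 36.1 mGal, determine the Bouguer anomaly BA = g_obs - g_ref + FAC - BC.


BA = g_obs - g_ref + FAC - BC
= 979990.04 - 980004.81 + 117.63 - 36.1
= 66.76 mGal

66.76


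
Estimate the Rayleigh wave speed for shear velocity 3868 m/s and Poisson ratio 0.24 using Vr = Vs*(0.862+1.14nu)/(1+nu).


Numerator factor = 0.862 + 1.14*0.24 = 1.1356
Denominator = 1 + 0.24 = 1.24
Vr = 3868 * 1.1356 / 1.24 = 3542.34 m/s

3542.34


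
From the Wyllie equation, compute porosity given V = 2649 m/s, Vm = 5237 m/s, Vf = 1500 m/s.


1/V - 1/Vm = 1/2649 - 1/5237 = 0.00018655
1/Vf - 1/Vm = 1/1500 - 1/5237 = 0.00047572
phi = 0.00018655 / 0.00047572 = 0.3921

0.3921


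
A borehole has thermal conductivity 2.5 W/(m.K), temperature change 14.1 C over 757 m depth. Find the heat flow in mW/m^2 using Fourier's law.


q = k * dT / dz * 1000
= 2.5 * 14.1 / 757 * 1000
= 0.046565 * 1000
= 46.5654 mW/m^2

46.5654


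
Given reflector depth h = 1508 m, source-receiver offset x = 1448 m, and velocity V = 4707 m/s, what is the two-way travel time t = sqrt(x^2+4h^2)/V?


x^2 + 4h^2 = 1448^2 + 4*1508^2 = 2096704 + 9096256 = 11192960
sqrt(11192960) = 3345.5881
t = 3345.5881 / 4707 = 0.7108 s

0.7108


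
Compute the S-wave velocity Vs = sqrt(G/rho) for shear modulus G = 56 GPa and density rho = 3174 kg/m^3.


Convert G to Pa: G = 56e9 Pa
Compute G/rho = 56e9 / 3174 = 17643352.2369
Vs = sqrt(17643352.2369) = 4200.4 m/s

4200.4


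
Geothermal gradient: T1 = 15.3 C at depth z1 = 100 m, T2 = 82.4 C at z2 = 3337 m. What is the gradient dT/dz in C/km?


dT = 82.4 - 15.3 = 67.1 C
dz = 3337 - 100 = 3237 m
gradient = dT/dz * 1000 = 67.1/3237 * 1000 = 20.7291 C/km

20.7291


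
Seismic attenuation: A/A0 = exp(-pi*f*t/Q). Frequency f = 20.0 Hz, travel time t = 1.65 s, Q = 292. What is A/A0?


pi*f*t/Q = pi*20.0*1.65/292 = 0.355043
A/A0 = exp(-0.355043) = 0.701143

0.701143


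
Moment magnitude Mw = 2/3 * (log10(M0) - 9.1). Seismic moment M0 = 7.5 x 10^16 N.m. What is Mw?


log10(M0) = log10(7.5 x 10^16) = 16.8751
Mw = 2/3 * (16.8751 - 9.1)
= 2/3 * 7.7751
= 5.18

5.18


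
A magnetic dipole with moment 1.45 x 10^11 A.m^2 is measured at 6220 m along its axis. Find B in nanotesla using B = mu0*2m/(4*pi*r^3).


m = 1.45 x 10^11 = 145000000000 A.m^2
2m = 290000000000 A.m^2
r^3 = 6220^3 = 240641848000
B = (4pi*10^-7) * 290000000000 / (4*pi * 240641848000) * 1e9
= 364424.747816 / 3023994647292.29 * 1e9
= 120.511 nT

120.511


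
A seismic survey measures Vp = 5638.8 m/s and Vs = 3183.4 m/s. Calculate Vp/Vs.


Vp/Vs = 5638.8 / 3183.4
= 1.7713

1.7713


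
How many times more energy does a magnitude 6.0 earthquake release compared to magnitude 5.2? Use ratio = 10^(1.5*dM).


M2 - M1 = 6.0 - 5.2 = 0.8
1.5 * 0.8 = 1.2
ratio = 10^1.2 = 15.85

15.85


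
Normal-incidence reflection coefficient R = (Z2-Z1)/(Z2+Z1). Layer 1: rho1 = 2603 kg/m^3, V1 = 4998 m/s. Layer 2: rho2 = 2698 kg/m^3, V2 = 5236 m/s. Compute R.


Z1 = 2603 * 4998 = 13009794
Z2 = 2698 * 5236 = 14126728
R = (14126728 - 13009794) / (14126728 + 13009794) = 1116934 / 27136522 = 0.0412

0.0412


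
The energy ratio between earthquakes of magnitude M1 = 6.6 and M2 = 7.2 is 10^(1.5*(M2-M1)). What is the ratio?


M2 - M1 = 7.2 - 6.6 = 0.6
1.5 * 0.6 = 0.9
ratio = 10^0.9 = 7.94

7.94


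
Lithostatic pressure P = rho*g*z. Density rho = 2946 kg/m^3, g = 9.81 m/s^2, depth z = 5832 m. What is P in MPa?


P = rho * g * z / 1e6
= 2946 * 9.81 * 5832 / 1e6
= 168546316.32 / 1e6
= 168.5463 MPa

168.5463


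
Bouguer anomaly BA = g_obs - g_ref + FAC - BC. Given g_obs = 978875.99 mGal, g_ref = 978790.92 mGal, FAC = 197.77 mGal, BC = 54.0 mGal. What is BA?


BA = g_obs - g_ref + FAC - BC
= 978875.99 - 978790.92 + 197.77 - 54.0
= 228.84 mGal

228.84


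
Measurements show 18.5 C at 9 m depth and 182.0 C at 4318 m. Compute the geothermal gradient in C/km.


dT = 182.0 - 18.5 = 163.5 C
dz = 4318 - 9 = 4309 m
gradient = dT/dz * 1000 = 163.5/4309 * 1000 = 37.9438 C/km

37.9438


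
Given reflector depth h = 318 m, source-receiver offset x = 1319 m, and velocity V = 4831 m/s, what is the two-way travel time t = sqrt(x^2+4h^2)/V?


x^2 + 4h^2 = 1319^2 + 4*318^2 = 1739761 + 404496 = 2144257
sqrt(2144257) = 1464.3282
t = 1464.3282 / 4831 = 0.3031 s

0.3031


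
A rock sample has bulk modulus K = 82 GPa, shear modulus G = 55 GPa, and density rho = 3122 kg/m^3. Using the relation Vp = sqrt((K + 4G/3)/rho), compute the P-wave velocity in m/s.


First compute the effective modulus:
K + 4G/3 = 82e9 + 4*55e9/3 = 155333333333.33 Pa
Then divide by density:
155333333333.33 / 3122 = 49754430.9204 Pa/(kg/m^3)
Take the square root:
Vp = sqrt(49754430.9204) = 7053.68 m/s

7053.68


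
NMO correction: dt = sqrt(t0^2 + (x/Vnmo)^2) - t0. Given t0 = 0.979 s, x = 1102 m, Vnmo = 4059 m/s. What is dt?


x/Vnmo = 1102/4059 = 0.271495
(x/Vnmo)^2 = 0.07371
t0^2 = 0.958441
sqrt(0.958441 + 0.07371) = 1.015948
dt = 1.015948 - 0.979 = 0.036948

0.036948


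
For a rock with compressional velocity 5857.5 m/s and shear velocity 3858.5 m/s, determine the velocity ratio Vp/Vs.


Vp/Vs = 5857.5 / 3858.5
= 1.5181

1.5181


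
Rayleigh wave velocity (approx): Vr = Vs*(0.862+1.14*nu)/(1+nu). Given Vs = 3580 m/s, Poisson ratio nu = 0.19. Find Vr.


Numerator factor = 0.862 + 1.14*0.19 = 1.0786
Denominator = 1 + 0.19 = 1.19
Vr = 3580 * 1.0786 / 1.19 = 3244.86 m/s

3244.86


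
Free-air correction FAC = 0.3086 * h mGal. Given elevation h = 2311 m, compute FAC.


FAC = 0.3086 * h
= 0.3086 * 2311
= 713.1746 mGal

713.1746


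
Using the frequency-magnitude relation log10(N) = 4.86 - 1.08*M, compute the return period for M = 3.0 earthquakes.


log10(N) = 4.86 - 1.08*3.0 = 1.62
N = 10^1.62 = 41.686938
T = 1/N = 1/41.686938 = 0.024 years

0.024


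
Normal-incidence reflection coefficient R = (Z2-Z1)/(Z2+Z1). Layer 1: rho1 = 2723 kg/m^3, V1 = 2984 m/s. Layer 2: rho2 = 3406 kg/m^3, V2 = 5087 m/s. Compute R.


Z1 = 2723 * 2984 = 8125432
Z2 = 3406 * 5087 = 17326322
R = (17326322 - 8125432) / (17326322 + 8125432) = 9200890 / 25451754 = 0.3615

0.3615


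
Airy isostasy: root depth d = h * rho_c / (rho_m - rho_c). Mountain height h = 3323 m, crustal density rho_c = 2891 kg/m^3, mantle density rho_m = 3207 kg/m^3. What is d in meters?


rho_m - rho_c = 3207 - 2891 = 316
d = 3323 * 2891 / 316
= 9606793 / 316
= 30401.24 m

30401.24


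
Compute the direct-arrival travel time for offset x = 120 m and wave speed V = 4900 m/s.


t = x / V
= 120 / 4900
= 0.0245 s

0.0245


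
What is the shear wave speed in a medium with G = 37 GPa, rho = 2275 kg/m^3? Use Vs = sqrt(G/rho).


Convert G to Pa: G = 37e9 Pa
Compute G/rho = 37e9 / 2275 = 16263736.2637
Vs = sqrt(16263736.2637) = 4032.83 m/s

4032.83


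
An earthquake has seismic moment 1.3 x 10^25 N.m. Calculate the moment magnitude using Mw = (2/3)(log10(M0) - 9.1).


log10(M0) = log10(1.3 x 10^25) = 25.1139
Mw = 2/3 * (25.1139 - 9.1)
= 2/3 * 16.0139
= 10.68

10.68


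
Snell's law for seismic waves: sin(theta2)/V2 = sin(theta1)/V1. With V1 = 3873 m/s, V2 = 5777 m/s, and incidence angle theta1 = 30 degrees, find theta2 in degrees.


sin(theta1) = sin(30 deg) = 0.5
sin(theta2) = V2/V1 * sin(theta1) = 5777/3873 * 0.5 = 0.745804
theta2 = arcsin(0.745804) = 48.2282 degrees

48.2282


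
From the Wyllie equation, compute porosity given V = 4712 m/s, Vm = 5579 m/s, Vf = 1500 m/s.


1/V - 1/Vm = 1/4712 - 1/5579 = 3.298e-05
1/Vf - 1/Vm = 1/1500 - 1/5579 = 0.00048742
phi = 3.298e-05 / 0.00048742 = 0.0677

0.0677


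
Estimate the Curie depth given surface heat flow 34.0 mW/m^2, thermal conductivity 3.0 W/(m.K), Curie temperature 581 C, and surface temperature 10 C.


T_Curie - T_surf = 581 - 10 = 571 C
Convert q to W/m^2: 34.0 mW/m^2 = 0.034 W/m^2
d = 571 * 3.0 / 0.034 = 50382.35 m

50382.35


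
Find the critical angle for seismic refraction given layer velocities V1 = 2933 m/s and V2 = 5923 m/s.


V1/V2 = 2933/5923 = 0.495188
theta_c = arcsin(0.495188) = 29.6822 degrees

29.6822


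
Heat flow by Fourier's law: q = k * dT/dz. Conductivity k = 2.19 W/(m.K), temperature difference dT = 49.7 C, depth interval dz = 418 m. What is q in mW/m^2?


q = k * dT / dz * 1000
= 2.19 * 49.7 / 418 * 1000
= 0.26039 * 1000
= 260.39 mW/m^2

260.39


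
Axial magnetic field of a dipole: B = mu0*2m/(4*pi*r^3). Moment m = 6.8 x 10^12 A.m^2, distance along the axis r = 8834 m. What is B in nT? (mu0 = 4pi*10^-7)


m = 6.8 x 10^12 = 6800000000000 A.m^2
2m = 13600000000000 A.m^2
r^3 = 8834^3 = 689401437704
B = (4pi*10^-7) * 13600000000000 / (4*pi * 689401437704) * 1e9
= 17090264.035528 / 8663273968260.51 * 1e9
= 1972.7258 nT

1972.7258


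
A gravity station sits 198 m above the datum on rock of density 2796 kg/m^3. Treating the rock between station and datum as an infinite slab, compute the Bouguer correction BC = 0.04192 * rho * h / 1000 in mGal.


BC = 0.04192 * rho * h / 1000
= 0.04192 * 2796 * 198 / 1000
= 23.2072 mGal

23.2072


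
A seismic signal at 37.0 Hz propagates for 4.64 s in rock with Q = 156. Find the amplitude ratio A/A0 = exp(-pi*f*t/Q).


pi*f*t/Q = pi*37.0*4.64/156 = 3.457363
A/A0 = exp(-3.457363) = 0.031513

0.031513


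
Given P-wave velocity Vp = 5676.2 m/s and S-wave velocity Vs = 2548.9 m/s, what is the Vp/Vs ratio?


Vp/Vs = 5676.2 / 2548.9
= 2.2269

2.2269


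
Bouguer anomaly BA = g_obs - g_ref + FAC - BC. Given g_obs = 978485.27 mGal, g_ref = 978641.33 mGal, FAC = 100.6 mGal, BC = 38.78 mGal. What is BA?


BA = g_obs - g_ref + FAC - BC
= 978485.27 - 978641.33 + 100.6 - 38.78
= -94.24 mGal

-94.24


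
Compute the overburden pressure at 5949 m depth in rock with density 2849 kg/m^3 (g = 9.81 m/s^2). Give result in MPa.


P = rho * g * z / 1e6
= 2849 * 9.81 * 5949 / 1e6
= 166266756.81 / 1e6
= 166.2668 MPa

166.2668


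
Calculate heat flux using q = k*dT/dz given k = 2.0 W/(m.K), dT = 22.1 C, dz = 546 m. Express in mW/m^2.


q = k * dT / dz * 1000
= 2.0 * 22.1 / 546 * 1000
= 0.080952 * 1000
= 80.9524 mW/m^2

80.9524


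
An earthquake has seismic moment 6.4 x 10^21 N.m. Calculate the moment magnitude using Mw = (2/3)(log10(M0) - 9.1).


log10(M0) = log10(6.4 x 10^21) = 21.8062
Mw = 2/3 * (21.8062 - 9.1)
= 2/3 * 12.7062
= 8.47

8.47


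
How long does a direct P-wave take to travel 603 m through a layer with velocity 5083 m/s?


t = x / V
= 603 / 5083
= 0.1186 s

0.1186


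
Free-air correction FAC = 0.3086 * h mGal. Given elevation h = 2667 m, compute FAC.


FAC = 0.3086 * h
= 0.3086 * 2667
= 823.0362 mGal

823.0362


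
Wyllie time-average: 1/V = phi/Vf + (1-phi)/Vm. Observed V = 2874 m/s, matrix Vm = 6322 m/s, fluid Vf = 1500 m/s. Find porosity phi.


1/V - 1/Vm = 1/2874 - 1/6322 = 0.00018977
1/Vf - 1/Vm = 1/1500 - 1/6322 = 0.00050849
phi = 0.00018977 / 0.00050849 = 0.3732

0.3732


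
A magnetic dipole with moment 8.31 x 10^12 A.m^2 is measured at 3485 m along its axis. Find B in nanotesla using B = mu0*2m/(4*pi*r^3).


m = 8.31 x 10^12 = 8310000000000 A.m^2
2m = 16620000000000 A.m^2
r^3 = 3485^3 = 42326109125
B = (4pi*10^-7) * 16620000000000 / (4*pi * 42326109125) * 1e9
= 20885307.961065 / 531885573928.56 * 1e9
= 39266.5434 nT

39266.5434


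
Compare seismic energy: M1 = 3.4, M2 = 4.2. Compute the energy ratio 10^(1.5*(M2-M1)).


M2 - M1 = 4.2 - 3.4 = 0.8
1.5 * 0.8 = 1.2
ratio = 10^1.2 = 15.85

15.85


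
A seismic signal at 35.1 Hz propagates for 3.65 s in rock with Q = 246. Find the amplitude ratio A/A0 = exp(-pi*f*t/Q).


pi*f*t/Q = pi*35.1*3.65/246 = 1.636118
A/A0 = exp(-1.636118) = 0.194734

0.194734


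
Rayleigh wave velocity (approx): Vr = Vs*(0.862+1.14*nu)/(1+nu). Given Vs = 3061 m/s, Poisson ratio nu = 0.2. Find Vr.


Numerator factor = 0.862 + 1.14*0.2 = 1.09
Denominator = 1 + 0.2 = 1.2
Vr = 3061 * 1.09 / 1.2 = 2780.41 m/s

2780.41


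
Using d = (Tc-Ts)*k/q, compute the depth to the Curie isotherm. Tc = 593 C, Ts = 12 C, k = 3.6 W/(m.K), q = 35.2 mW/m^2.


T_Curie - T_surf = 593 - 12 = 581 C
Convert q to W/m^2: 35.2 mW/m^2 = 0.0352 W/m^2
d = 581 * 3.6 / 0.0352 = 59420.45 m

59420.45


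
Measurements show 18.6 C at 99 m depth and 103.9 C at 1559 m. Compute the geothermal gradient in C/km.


dT = 103.9 - 18.6 = 85.3 C
dz = 1559 - 99 = 1460 m
gradient = dT/dz * 1000 = 85.3/1460 * 1000 = 58.4247 C/km

58.4247


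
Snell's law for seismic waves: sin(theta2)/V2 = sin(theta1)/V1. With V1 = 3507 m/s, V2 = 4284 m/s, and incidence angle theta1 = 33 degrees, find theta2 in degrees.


sin(theta1) = sin(33 deg) = 0.544639
sin(theta2) = V2/V1 * sin(theta1) = 4284/3507 * 0.544639 = 0.665308
theta2 = arcsin(0.665308) = 41.7059 degrees

41.7059


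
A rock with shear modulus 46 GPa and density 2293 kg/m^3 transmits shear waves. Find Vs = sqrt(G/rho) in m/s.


Convert G to Pa: G = 46e9 Pa
Compute G/rho = 46e9 / 2293 = 20061055.386
Vs = sqrt(20061055.386) = 4478.96 m/s

4478.96


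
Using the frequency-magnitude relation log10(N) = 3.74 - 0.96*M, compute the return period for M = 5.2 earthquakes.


log10(N) = 3.74 - 0.96*5.2 = -1.252
N = 10^-1.252 = 0.055976
T = 1/N = 1/0.055976 = 17.8649 years

17.8649


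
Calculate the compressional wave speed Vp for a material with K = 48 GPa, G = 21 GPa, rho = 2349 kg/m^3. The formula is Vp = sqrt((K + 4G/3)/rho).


First compute the effective modulus:
K + 4G/3 = 48e9 + 4*21e9/3 = 76000000000.0 Pa
Then divide by density:
76000000000.0 / 2349 = 32354193.2737 Pa/(kg/m^3)
Take the square root:
Vp = sqrt(32354193.2737) = 5688.07 m/s

5688.07


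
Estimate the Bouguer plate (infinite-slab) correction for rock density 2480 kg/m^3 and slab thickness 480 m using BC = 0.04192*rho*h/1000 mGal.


BC = 0.04192 * rho * h / 1000
= 0.04192 * 2480 * 480 / 1000
= 49.9016 mGal

49.9016


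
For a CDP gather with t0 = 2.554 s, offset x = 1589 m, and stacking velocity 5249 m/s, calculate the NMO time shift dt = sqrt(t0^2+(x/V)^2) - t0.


x/Vnmo = 1589/5249 = 0.302724
(x/Vnmo)^2 = 0.091642
t0^2 = 6.522916
sqrt(6.522916 + 0.091642) = 2.571878
dt = 2.571878 - 2.554 = 0.017878

0.017878


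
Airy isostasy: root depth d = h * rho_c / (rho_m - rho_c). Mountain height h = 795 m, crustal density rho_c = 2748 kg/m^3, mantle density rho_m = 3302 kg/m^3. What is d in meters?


rho_m - rho_c = 3302 - 2748 = 554
d = 795 * 2748 / 554
= 2184660 / 554
= 3943.43 m

3943.43


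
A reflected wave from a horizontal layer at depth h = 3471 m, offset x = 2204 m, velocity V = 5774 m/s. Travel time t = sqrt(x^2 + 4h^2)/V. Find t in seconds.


x^2 + 4h^2 = 2204^2 + 4*3471^2 = 4857616 + 48191364 = 53048980
sqrt(53048980) = 7283.4731
t = 7283.4731 / 5774 = 1.2614 s

1.2614


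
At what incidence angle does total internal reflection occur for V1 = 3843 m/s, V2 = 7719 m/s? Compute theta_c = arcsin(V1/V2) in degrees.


V1/V2 = 3843/7719 = 0.497862
theta_c = arcsin(0.497862) = 29.8587 degrees

29.8587


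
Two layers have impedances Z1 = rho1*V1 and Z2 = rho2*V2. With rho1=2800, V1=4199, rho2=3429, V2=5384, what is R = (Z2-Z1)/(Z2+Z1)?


Z1 = 2800 * 4199 = 11757200
Z2 = 3429 * 5384 = 18461736
R = (18461736 - 11757200) / (18461736 + 11757200) = 6704536 / 30218936 = 0.2219

0.2219


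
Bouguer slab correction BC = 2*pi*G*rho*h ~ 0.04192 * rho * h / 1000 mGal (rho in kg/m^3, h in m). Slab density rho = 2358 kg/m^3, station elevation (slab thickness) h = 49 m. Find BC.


BC = 0.04192 * rho * h / 1000
= 0.04192 * 2358 * 49 / 1000
= 4.8435 mGal

4.8435


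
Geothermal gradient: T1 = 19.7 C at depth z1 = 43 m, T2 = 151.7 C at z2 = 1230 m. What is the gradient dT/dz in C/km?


dT = 151.7 - 19.7 = 132.0 C
dz = 1230 - 43 = 1187 m
gradient = dT/dz * 1000 = 132.0/1187 * 1000 = 111.2047 C/km

111.2047


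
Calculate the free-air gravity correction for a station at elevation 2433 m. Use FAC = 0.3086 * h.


FAC = 0.3086 * h
= 0.3086 * 2433
= 750.8238 mGal

750.8238


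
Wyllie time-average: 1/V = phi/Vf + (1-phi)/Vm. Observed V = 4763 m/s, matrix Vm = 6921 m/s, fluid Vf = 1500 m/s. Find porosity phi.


1/V - 1/Vm = 1/4763 - 1/6921 = 6.546e-05
1/Vf - 1/Vm = 1/1500 - 1/6921 = 0.00052218
phi = 6.546e-05 / 0.00052218 = 0.1254

0.1254


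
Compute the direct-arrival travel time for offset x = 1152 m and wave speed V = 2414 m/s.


t = x / V
= 1152 / 2414
= 0.4772 s

0.4772


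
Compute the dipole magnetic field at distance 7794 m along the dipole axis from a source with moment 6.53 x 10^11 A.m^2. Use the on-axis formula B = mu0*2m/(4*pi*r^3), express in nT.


m = 6.53 x 10^11 = 653000000000 A.m^2
2m = 1306000000000 A.m^2
r^3 = 7794^3 = 473457722184
B = (4pi*10^-7) * 1306000000000 / (4*pi * 473457722184) * 1e9
= 1641168.002235 / 5949645207194.45 * 1e9
= 275.843 nT

275.843


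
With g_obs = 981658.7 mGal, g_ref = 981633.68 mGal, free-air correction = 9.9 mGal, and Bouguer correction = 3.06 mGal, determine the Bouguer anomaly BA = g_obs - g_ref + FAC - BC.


BA = g_obs - g_ref + FAC - BC
= 981658.7 - 981633.68 + 9.9 - 3.06
= 31.86 mGal

31.86


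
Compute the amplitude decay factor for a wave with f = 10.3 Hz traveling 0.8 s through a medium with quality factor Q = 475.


pi*f*t/Q = pi*10.3*0.8/475 = 0.054498
A/A0 = exp(-0.054498) = 0.94696

0.94696


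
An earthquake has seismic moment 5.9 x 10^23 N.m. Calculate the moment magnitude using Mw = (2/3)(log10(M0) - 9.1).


log10(M0) = log10(5.9 x 10^23) = 23.7709
Mw = 2/3 * (23.7709 - 9.1)
= 2/3 * 14.6709
= 9.78

9.78


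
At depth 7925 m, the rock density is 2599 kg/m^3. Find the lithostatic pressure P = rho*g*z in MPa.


P = rho * g * z / 1e6
= 2599 * 9.81 * 7925 / 1e6
= 202057305.75 / 1e6
= 202.0573 MPa

202.0573


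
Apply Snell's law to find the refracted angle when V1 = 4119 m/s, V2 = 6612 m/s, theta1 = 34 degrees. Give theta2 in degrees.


sin(theta1) = sin(34 deg) = 0.559193
sin(theta2) = V2/V1 * sin(theta1) = 6612/4119 * 0.559193 = 0.897641
theta2 = arcsin(0.897641) = 63.8497 degrees

63.8497


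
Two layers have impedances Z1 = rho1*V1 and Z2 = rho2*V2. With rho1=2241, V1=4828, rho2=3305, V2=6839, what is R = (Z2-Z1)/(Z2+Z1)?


Z1 = 2241 * 4828 = 10819548
Z2 = 3305 * 6839 = 22602895
R = (22602895 - 10819548) / (22602895 + 10819548) = 11783347 / 33422443 = 0.3526

0.3526


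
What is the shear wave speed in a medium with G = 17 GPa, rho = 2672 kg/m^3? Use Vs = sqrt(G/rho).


Convert G to Pa: G = 17e9 Pa
Compute G/rho = 17e9 / 2672 = 6362275.4491
Vs = sqrt(6362275.4491) = 2522.36 m/s

2522.36


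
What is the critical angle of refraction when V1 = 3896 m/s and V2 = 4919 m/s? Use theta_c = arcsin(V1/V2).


V1/V2 = 3896/4919 = 0.792031
theta_c = arcsin(0.792031) = 52.3757 degrees

52.3757


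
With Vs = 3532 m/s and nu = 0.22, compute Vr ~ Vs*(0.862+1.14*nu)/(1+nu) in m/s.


Numerator factor = 0.862 + 1.14*0.22 = 1.1128
Denominator = 1 + 0.22 = 1.22
Vr = 3532 * 1.1128 / 1.22 = 3221.65 m/s

3221.65


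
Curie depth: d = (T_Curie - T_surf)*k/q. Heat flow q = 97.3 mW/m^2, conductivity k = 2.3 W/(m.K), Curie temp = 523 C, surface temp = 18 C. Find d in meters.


T_Curie - T_surf = 523 - 18 = 505 C
Convert q to W/m^2: 97.3 mW/m^2 = 0.0973 W/m^2
d = 505 * 2.3 / 0.0973 = 11937.31 m

11937.31


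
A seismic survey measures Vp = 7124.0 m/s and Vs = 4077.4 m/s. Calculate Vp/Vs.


Vp/Vs = 7124.0 / 4077.4
= 1.7472

1.7472


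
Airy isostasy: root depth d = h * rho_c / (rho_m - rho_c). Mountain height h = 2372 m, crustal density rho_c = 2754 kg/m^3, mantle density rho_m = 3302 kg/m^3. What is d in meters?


rho_m - rho_c = 3302 - 2754 = 548
d = 2372 * 2754 / 548
= 6532488 / 548
= 11920.6 m

11920.6


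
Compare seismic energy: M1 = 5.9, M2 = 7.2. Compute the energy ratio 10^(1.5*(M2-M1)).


M2 - M1 = 7.2 - 5.9 = 1.3
1.5 * 1.3 = 1.95
ratio = 10^1.95 = 89.13

89.13


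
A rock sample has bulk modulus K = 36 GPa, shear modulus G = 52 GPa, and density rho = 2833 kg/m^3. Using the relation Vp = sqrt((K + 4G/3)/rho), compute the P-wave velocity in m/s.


First compute the effective modulus:
K + 4G/3 = 36e9 + 4*52e9/3 = 105333333333.33 Pa
Then divide by density:
105333333333.33 / 2833 = 37180844.8053 Pa/(kg/m^3)
Take the square root:
Vp = sqrt(37180844.8053) = 6097.61 m/s

6097.61


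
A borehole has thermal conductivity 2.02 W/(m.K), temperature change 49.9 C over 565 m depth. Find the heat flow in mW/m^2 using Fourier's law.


q = k * dT / dz * 1000
= 2.02 * 49.9 / 565 * 1000
= 0.178404 * 1000
= 178.4035 mW/m^2

178.4035


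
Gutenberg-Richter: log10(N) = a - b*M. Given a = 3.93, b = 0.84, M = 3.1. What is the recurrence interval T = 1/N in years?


log10(N) = 3.93 - 0.84*3.1 = 1.326
N = 10^1.326 = 21.183611
T = 1/N = 1/21.183611 = 0.0472 years

0.0472


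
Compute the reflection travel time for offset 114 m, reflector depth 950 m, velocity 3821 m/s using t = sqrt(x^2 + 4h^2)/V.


x^2 + 4h^2 = 114^2 + 4*950^2 = 12996 + 3610000 = 3622996
sqrt(3622996) = 1903.4169
t = 1903.4169 / 3821 = 0.4981 s

0.4981


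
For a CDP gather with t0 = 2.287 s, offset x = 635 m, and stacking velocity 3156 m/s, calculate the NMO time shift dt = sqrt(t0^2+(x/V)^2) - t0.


x/Vnmo = 635/3156 = 0.201204
(x/Vnmo)^2 = 0.040483
t0^2 = 5.230369
sqrt(5.230369 + 0.040483) = 2.295834
dt = 2.295834 - 2.287 = 0.008834

0.008834


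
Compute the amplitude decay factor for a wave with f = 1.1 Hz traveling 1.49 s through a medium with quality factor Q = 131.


pi*f*t/Q = pi*1.1*1.49/131 = 0.039306
A/A0 = exp(-0.039306) = 0.961457

0.961457


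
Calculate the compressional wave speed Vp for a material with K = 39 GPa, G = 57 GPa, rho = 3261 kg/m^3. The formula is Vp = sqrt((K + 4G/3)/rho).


First compute the effective modulus:
K + 4G/3 = 39e9 + 4*57e9/3 = 115000000000.0 Pa
Then divide by density:
115000000000.0 / 3261 = 35265256.0564 Pa/(kg/m^3)
Take the square root:
Vp = sqrt(35265256.0564) = 5938.46 m/s

5938.46


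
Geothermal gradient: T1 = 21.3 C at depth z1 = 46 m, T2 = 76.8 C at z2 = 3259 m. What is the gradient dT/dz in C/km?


dT = 76.8 - 21.3 = 55.5 C
dz = 3259 - 46 = 3213 m
gradient = dT/dz * 1000 = 55.5/3213 * 1000 = 17.2736 C/km

17.2736


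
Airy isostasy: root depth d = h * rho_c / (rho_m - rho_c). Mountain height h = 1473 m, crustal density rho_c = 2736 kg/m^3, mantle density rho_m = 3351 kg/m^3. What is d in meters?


rho_m - rho_c = 3351 - 2736 = 615
d = 1473 * 2736 / 615
= 4030128 / 615
= 6553.05 m

6553.05


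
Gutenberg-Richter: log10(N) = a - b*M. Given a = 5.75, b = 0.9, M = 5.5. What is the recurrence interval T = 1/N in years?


log10(N) = 5.75 - 0.9*5.5 = 0.8
N = 10^0.8 = 6.309573
T = 1/N = 1/6.309573 = 0.1585 years

0.1585


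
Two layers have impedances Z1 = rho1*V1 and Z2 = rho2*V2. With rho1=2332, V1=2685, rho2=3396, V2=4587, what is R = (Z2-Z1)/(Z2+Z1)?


Z1 = 2332 * 2685 = 6261420
Z2 = 3396 * 4587 = 15577452
R = (15577452 - 6261420) / (15577452 + 6261420) = 9316032 / 21838872 = 0.4266

0.4266


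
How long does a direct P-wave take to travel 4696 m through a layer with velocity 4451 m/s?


t = x / V
= 4696 / 4451
= 1.055 s

1.055


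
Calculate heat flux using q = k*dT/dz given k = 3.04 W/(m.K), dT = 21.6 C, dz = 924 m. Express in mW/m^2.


q = k * dT / dz * 1000
= 3.04 * 21.6 / 924 * 1000
= 0.071065 * 1000
= 71.0649 mW/m^2

71.0649


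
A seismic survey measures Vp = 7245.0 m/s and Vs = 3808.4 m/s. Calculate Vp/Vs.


Vp/Vs = 7245.0 / 3808.4
= 1.9024

1.9024


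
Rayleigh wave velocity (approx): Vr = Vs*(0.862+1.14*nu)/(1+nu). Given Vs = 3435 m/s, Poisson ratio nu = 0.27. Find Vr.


Numerator factor = 0.862 + 1.14*0.27 = 1.1698
Denominator = 1 + 0.27 = 1.27
Vr = 3435 * 1.1698 / 1.27 = 3163.99 m/s

3163.99


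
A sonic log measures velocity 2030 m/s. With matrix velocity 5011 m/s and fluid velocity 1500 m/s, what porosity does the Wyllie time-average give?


1/V - 1/Vm = 1/2030 - 1/5011 = 0.00029305
1/Vf - 1/Vm = 1/1500 - 1/5011 = 0.00046711
phi = 0.00029305 / 0.00046711 = 0.6274

0.6274


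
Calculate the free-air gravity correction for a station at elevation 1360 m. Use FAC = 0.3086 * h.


FAC = 0.3086 * h
= 0.3086 * 1360
= 419.696 mGal

419.696


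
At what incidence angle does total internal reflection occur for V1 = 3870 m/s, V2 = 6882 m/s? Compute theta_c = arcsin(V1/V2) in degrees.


V1/V2 = 3870/6882 = 0.562337
theta_c = arcsin(0.562337) = 34.2175 degrees

34.2175


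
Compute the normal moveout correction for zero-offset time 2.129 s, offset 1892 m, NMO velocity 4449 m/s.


x/Vnmo = 1892/4449 = 0.425264
(x/Vnmo)^2 = 0.18085
t0^2 = 4.532641
sqrt(4.532641 + 0.18085) = 2.171057
dt = 2.171057 - 2.129 = 0.042057

0.042057


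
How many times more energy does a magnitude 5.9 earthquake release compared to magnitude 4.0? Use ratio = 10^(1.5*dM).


M2 - M1 = 5.9 - 4.0 = 1.9
1.5 * 1.9 = 2.85
ratio = 10^2.85 = 707.95

707.95


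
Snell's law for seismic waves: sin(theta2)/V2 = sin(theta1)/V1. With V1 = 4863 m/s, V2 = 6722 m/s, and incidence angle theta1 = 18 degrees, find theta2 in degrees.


sin(theta1) = sin(18 deg) = 0.309017
sin(theta2) = V2/V1 * sin(theta1) = 6722/4863 * 0.309017 = 0.427146
theta2 = arcsin(0.427146) = 25.2866 degrees

25.2866


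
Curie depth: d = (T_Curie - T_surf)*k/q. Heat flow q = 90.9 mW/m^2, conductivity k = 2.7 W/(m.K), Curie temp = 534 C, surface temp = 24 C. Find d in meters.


T_Curie - T_surf = 534 - 24 = 510 C
Convert q to W/m^2: 90.9 mW/m^2 = 0.0909 W/m^2
d = 510 * 2.7 / 0.0909 = 15148.51 m

15148.51


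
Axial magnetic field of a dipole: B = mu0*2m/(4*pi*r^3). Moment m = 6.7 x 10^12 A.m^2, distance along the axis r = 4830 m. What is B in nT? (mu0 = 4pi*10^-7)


m = 6.7 x 10^12 = 6700000000000 A.m^2
2m = 13400000000000 A.m^2
r^3 = 4830^3 = 112678587000
B = (4pi*10^-7) * 13400000000000 / (4*pi * 112678587000) * 1e9
= 16838936.623241 / 1415960884544.31 * 1e9
= 11892.2329 nT

11892.2329


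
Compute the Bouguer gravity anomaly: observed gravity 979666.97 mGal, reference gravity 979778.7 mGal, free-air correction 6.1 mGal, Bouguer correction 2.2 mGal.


BA = g_obs - g_ref + FAC - BC
= 979666.97 - 979778.7 + 6.1 - 2.2
= -107.83 mGal

-107.83


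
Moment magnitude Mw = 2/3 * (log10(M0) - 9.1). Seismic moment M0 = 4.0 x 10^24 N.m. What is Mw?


log10(M0) = log10(4.0 x 10^24) = 24.6021
Mw = 2/3 * (24.6021 - 9.1)
= 2/3 * 15.5021
= 10.33

10.33


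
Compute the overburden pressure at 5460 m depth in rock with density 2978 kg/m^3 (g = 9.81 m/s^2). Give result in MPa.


P = rho * g * z / 1e6
= 2978 * 9.81 * 5460 / 1e6
= 159509422.8 / 1e6
= 159.5094 MPa

159.5094


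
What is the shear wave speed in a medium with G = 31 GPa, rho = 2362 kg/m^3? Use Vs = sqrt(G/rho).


Convert G to Pa: G = 31e9 Pa
Compute G/rho = 31e9 / 2362 = 13124470.7875
Vs = sqrt(13124470.7875) = 3622.77 m/s

3622.77


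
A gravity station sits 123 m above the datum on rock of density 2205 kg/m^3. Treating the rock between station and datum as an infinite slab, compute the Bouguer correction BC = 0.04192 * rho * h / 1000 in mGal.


BC = 0.04192 * rho * h / 1000
= 0.04192 * 2205 * 123 / 1000
= 11.3693 mGal

11.3693


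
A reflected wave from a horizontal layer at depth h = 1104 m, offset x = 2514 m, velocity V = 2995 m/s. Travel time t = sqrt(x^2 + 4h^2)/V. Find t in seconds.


x^2 + 4h^2 = 2514^2 + 4*1104^2 = 6320196 + 4875264 = 11195460
sqrt(11195460) = 3345.9617
t = 3345.9617 / 2995 = 1.1172 s

1.1172


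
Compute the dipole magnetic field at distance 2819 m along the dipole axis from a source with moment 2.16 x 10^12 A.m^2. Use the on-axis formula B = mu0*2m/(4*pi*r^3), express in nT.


m = 2.16 x 10^12 = 2160000000000 A.m^2
2m = 4320000000000 A.m^2
r^3 = 2819^3 = 22401919259
B = (4pi*10^-7) * 4320000000000 / (4*pi * 22401919259) * 1e9
= 5428672.105403 / 281510819881.54 * 1e9
= 19284.062 nT

19284.062


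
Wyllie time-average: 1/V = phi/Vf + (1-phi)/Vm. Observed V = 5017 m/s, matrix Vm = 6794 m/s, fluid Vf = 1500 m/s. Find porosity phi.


1/V - 1/Vm = 1/5017 - 1/6794 = 5.213e-05
1/Vf - 1/Vm = 1/1500 - 1/6794 = 0.00051948
phi = 5.213e-05 / 0.00051948 = 0.1004

0.1004


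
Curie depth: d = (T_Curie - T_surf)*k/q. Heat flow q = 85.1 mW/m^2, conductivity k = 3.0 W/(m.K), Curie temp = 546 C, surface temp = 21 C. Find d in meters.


T_Curie - T_surf = 546 - 21 = 525 C
Convert q to W/m^2: 85.1 mW/m^2 = 0.0851 W/m^2
d = 525 * 3.0 / 0.0851 = 18507.64 m

18507.64
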